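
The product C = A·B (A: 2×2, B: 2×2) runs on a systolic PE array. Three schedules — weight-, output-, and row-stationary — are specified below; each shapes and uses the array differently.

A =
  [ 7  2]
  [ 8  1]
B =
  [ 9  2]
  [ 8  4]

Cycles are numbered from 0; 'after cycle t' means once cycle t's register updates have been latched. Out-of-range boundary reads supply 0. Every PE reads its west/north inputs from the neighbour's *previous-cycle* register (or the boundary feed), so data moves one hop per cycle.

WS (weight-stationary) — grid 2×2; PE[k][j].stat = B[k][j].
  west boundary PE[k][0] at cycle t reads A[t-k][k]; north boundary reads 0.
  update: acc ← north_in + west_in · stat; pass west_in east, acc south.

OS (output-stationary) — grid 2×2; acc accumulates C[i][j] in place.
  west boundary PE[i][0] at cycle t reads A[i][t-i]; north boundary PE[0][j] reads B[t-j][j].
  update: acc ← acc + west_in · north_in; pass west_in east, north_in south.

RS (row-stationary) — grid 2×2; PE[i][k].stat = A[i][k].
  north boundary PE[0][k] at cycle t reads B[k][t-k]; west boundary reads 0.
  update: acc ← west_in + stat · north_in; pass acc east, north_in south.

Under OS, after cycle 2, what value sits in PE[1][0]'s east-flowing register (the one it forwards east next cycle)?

register = 1

Tracing OS — 2×2 array, target PE[1][0]:
  cycle 0: PE[0][0] → acc 63, east 7, south 9
  cycle 0: PE[1][0] → acc 0, east 0, south 0
  cycle 1: PE[0][0] → acc 79, east 2, south 8
  cycle 1: PE[1][0] → acc 72, east 8, south 9
  cycle 2: PE[0][0] → acc 79, east 0, south 0
  cycle 2: PE[1][0] → acc 80, east 1, south 8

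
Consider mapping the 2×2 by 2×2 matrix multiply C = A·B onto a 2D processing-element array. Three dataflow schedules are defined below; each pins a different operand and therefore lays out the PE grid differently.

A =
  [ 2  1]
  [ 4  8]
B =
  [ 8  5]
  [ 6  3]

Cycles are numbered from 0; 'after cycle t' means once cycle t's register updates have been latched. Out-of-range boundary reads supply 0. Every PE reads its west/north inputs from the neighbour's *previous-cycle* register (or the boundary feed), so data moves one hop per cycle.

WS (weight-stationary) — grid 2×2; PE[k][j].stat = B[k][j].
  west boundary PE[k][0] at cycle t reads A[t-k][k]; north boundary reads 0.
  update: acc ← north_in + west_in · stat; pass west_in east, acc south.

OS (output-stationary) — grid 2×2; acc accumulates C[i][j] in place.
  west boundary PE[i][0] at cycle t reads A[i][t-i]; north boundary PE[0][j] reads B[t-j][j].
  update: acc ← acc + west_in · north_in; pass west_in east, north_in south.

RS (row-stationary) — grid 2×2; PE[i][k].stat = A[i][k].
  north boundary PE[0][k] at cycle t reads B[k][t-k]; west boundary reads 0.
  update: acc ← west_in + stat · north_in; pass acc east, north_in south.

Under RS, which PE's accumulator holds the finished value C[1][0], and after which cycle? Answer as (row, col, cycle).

(row, col, cycle) = (1, 1, 2)

Under RS, C[1][0] lands at PE[1][1]:
  after 0 — PE[1][1] acc=0, pass-E 0, pass-S 0
  after 1 — PE[1][1] acc=0, pass-E 0, pass-S 0
  after 2 — PE[1][1] acc=80, pass-E 80, pass-S 6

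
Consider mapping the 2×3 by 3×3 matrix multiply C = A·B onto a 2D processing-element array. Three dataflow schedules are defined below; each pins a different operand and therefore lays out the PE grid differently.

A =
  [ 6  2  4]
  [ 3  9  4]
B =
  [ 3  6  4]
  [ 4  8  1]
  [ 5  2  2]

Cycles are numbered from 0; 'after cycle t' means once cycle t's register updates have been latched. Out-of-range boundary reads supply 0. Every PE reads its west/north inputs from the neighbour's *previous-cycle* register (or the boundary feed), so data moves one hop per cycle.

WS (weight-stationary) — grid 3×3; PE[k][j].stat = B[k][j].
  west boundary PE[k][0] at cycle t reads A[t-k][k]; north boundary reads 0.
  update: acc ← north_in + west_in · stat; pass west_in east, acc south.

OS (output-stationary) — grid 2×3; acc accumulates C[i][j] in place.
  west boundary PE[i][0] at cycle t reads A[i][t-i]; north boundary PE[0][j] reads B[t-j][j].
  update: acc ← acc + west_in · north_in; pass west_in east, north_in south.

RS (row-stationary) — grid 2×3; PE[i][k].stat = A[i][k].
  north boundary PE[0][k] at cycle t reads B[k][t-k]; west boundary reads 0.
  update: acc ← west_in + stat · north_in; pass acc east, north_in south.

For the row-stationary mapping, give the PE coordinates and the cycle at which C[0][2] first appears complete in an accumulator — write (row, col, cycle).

RS — PE[0][2] is where C[0][2] collects:
  0: (0,2).acc=0  regs=<0,0>
  1: (0,2).acc=0  regs=<0,0>
  2: (0,2).acc=46  regs=<46,5>
  3: (0,2).acc=60  regs=<60,2>
  4: (0,2).acc=34  regs=<34,2>

(row, col, cycle) = (0, 2, 4)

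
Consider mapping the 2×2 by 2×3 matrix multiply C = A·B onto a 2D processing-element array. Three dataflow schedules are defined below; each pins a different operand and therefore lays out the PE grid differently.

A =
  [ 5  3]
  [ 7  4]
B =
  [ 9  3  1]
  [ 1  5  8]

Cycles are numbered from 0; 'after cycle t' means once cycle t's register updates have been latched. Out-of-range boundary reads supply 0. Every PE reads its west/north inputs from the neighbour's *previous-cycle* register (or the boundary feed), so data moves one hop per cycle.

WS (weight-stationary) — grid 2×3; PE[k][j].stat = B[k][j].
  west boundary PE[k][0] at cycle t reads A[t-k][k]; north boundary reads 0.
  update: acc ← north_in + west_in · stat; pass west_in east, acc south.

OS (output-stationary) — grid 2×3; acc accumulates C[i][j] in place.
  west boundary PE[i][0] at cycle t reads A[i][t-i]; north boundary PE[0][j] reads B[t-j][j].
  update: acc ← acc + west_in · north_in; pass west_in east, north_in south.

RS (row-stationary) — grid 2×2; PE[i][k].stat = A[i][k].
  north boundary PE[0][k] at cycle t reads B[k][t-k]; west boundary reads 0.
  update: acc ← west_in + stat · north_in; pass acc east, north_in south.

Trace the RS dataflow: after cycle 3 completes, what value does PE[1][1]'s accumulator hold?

PE[1][1].acc = 41

Tracing RS — 2×2 array, target PE[1][1]:
  @0  [0,1]  acc 0  |  →0  ↓0
  @0  [1,0]  acc 0  |  →0  ↓0
  @0  [1,1]  acc 0  |  →0  ↓0
  @1  [0,1]  acc 48  |  →48  ↓1
  @1  [1,0]  acc 63  |  →63  ↓9
  @1  [1,1]  acc 0  |  →0  ↓0
  @2  [0,1]  acc 30  |  →30  ↓5
  @2  [1,0]  acc 21  |  →21  ↓3
  @2  [1,1]  acc 67  |  →67  ↓1
  @3  [0,1]  acc 29  |  →29  ↓8
  @3  [1,0]  acc 7  |  →7  ↓1
  @3  [1,1]  acc 41  |  →41  ↓5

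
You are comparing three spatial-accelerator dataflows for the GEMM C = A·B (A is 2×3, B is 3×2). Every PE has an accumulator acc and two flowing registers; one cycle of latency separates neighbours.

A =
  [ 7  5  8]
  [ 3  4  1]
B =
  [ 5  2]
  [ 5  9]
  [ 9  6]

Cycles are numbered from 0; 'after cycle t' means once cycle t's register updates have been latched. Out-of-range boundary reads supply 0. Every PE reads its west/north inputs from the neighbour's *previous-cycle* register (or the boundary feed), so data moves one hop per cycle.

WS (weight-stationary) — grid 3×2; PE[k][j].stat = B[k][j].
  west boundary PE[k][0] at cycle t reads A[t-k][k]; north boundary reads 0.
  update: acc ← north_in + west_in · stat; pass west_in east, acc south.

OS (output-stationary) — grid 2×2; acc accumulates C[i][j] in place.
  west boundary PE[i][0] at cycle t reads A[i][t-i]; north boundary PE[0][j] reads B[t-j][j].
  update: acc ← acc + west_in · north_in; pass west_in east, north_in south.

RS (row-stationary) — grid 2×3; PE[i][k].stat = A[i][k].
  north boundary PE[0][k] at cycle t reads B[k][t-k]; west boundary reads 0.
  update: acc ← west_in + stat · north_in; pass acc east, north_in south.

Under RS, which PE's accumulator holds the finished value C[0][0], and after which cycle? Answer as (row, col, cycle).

(row, col, cycle) = (0, 2, 2)

RS: C[0][0] accumulates in PE[0][2]:
  after 0 — PE[0][2] acc=0, pass-E 0, pass-S 0
  after 1 — PE[0][2] acc=0, pass-E 0, pass-S 0
  after 2 — PE[0][2] acc=132, pass-E 132, pass-S 9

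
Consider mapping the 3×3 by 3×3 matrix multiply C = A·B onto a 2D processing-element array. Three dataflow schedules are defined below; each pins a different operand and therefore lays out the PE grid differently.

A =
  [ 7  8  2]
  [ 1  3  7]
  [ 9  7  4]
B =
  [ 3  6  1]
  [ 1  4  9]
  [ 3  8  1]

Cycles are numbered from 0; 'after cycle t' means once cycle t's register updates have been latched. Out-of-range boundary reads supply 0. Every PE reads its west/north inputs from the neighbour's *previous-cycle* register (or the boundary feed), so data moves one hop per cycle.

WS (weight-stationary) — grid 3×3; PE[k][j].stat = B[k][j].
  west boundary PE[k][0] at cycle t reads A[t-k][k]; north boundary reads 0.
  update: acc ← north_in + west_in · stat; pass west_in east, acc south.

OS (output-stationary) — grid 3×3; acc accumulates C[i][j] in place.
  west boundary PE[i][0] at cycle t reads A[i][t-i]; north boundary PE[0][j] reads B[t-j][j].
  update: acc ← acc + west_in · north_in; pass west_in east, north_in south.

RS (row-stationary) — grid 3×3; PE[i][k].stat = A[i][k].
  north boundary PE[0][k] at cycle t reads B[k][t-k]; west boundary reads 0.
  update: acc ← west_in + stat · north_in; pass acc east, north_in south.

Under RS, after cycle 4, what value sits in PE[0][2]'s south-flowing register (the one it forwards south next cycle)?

RS 3×3: PE[0][2] cycle-by-cycle (with neighbour feeds):
  cycle 0: PE[0][1] → acc 0, east 0, south 0
  cycle 0: PE[0][2] → acc 0, east 0, south 0
  cycle 1: PE[0][1] → acc 29, east 29, south 1
  cycle 1: PE[0][2] → acc 0, east 0, south 0
  cycle 2: PE[0][1] → acc 74, east 74, south 4
  cycle 2: PE[0][2] → acc 35, east 35, south 3
  cycle 3: PE[0][1] → acc 79, east 79, south 9
  cycle 3: PE[0][2] → acc 90, east 90, south 8
  cycle 4: PE[0][1] → acc 0, east 0, south 0
  cycle 4: PE[0][2] → acc 81, east 81, south 1

register = 1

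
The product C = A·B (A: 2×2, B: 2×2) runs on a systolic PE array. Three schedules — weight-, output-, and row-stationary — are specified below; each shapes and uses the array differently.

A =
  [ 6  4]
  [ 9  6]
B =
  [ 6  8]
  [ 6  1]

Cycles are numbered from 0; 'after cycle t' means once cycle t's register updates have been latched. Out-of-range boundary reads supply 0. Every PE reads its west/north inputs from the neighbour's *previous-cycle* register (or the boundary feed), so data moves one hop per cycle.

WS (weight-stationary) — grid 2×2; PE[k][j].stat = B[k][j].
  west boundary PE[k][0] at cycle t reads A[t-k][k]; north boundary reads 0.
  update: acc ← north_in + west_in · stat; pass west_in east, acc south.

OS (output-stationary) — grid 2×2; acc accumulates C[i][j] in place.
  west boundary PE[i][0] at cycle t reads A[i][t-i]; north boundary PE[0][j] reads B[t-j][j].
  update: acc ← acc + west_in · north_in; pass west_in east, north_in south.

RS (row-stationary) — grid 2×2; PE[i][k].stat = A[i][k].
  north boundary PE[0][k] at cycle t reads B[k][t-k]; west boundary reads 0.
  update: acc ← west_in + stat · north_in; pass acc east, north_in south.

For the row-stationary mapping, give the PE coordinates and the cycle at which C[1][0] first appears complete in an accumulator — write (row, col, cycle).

Under RS, C[1][0] lands at PE[1][1]:
  after 0 — PE[1][1] acc=0, pass-E 0, pass-S 0
  after 1 — PE[1][1] acc=0, pass-E 0, pass-S 0
  after 2 — PE[1][1] acc=90, pass-E 90, pass-S 6

(row, col, cycle) = (1, 1, 2)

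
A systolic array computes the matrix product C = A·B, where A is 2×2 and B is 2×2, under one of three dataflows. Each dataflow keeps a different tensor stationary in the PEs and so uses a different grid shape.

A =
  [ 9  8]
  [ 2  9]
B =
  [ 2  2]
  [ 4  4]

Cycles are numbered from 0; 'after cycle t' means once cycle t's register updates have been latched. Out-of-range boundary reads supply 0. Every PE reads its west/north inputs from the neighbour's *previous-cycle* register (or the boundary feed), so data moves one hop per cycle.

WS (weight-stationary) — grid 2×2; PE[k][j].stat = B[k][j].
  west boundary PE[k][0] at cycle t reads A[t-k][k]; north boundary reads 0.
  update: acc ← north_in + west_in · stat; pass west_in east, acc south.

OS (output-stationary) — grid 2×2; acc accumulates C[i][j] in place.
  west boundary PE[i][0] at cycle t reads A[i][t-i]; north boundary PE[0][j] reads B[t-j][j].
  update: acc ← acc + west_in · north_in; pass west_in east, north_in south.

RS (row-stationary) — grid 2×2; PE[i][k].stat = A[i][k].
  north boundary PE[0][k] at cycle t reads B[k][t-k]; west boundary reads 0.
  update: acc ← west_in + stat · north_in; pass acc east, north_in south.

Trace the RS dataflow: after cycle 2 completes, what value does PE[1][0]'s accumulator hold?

RS 2×2: PE[1][0] cycle-by-cycle (with neighbour feeds):
  step 0 · PE0,0: acc=18; fwd→18 fwd↓2
  step 0 · PE1,0: acc=0; fwd→0 fwd↓0
  step 1 · PE0,0: acc=18; fwd→18 fwd↓2
  step 1 · PE1,0: acc=4; fwd→4 fwd↓2
  step 2 · PE0,0: acc=0; fwd→0 fwd↓0
  step 2 · PE1,0: acc=4; fwd→4 fwd↓2

PE[1][0].acc = 4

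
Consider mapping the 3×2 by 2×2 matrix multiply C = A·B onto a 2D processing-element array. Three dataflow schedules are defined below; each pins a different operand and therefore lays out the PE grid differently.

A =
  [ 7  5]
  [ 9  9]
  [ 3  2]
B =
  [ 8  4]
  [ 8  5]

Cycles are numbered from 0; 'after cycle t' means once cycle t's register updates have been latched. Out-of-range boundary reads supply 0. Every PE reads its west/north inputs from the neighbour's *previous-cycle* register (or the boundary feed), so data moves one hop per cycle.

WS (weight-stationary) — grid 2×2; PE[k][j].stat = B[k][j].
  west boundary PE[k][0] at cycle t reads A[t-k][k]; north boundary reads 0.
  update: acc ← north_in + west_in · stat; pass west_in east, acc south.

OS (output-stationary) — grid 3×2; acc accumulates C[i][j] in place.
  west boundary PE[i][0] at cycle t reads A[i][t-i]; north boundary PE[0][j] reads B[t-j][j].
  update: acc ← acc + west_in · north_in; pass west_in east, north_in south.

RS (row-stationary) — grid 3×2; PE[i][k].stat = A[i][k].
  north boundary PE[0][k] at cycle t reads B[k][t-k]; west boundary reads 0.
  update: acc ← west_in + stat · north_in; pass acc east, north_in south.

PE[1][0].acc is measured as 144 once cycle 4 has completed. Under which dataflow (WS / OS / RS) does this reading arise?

dataflow = OS

— WS: 2×2; PE[1][0] trace:
  0: (1,0).acc=0  regs=<0,0>
  1: (1,0).acc=96  regs=<5,96>
  2: (1,0).acc=144  regs=<9,144>
  3: (1,0).acc=40  regs=<2,40>
  4: (1,0).acc=0  regs=<0,0>
— OS: 3×2; PE[1][0] trace:
  0: (1,0).acc=0  regs=<0,0>
  1: (1,0).acc=72  regs=<9,8>
  2: (1,0).acc=144  regs=<9,8>
  3: (1,0).acc=144  regs=<0,0>
  4: (1,0).acc=144  regs=<0,0>
— RS: 3×2; PE[1][0] trace:
  0: (1,0).acc=0  regs=<0,0>
  1: (1,0).acc=72  regs=<72,8>
  2: (1,0).acc=36  regs=<36,4>
  3: (1,0).acc=0  regs=<0,0>
  4: (1,0).acc=0  regs=<0,0>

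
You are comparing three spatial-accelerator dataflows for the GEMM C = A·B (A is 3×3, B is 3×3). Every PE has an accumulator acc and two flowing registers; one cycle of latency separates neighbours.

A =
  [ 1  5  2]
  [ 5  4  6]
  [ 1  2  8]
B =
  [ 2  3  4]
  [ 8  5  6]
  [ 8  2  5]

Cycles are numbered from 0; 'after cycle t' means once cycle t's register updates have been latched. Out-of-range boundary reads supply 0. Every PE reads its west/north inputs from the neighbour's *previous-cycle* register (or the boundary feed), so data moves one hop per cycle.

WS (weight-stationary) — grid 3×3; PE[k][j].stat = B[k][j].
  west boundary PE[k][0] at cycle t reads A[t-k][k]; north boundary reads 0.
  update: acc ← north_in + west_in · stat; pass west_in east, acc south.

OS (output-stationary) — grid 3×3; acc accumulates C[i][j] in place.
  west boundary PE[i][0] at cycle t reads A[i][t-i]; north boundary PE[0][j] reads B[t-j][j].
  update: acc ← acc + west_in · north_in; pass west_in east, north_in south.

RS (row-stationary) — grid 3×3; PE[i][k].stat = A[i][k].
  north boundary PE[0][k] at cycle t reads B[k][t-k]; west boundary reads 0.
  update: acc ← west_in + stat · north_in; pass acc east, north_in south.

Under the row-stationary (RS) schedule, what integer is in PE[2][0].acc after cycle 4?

RS on a 3×3 grid — tracing PE[2][0] and its feeders:
  step 0 · PE1,0: acc=0; fwd→0 fwd↓0
  step 0 · PE2,0: acc=0; fwd→0 fwd↓0
  step 1 · PE1,0: acc=10; fwd→10 fwd↓2
  step 1 · PE2,0: acc=0; fwd→0 fwd↓0
  step 2 · PE1,0: acc=15; fwd→15 fwd↓3
  step 2 · PE2,0: acc=2; fwd→2 fwd↓2
  step 3 · PE1,0: acc=20; fwd→20 fwd↓4
  step 3 · PE2,0: acc=3; fwd→3 fwd↓3
  step 4 · PE1,0: acc=0; fwd→0 fwd↓0
  step 4 · PE2,0: acc=4; fwd→4 fwd↓4

PE[2][0].acc = 4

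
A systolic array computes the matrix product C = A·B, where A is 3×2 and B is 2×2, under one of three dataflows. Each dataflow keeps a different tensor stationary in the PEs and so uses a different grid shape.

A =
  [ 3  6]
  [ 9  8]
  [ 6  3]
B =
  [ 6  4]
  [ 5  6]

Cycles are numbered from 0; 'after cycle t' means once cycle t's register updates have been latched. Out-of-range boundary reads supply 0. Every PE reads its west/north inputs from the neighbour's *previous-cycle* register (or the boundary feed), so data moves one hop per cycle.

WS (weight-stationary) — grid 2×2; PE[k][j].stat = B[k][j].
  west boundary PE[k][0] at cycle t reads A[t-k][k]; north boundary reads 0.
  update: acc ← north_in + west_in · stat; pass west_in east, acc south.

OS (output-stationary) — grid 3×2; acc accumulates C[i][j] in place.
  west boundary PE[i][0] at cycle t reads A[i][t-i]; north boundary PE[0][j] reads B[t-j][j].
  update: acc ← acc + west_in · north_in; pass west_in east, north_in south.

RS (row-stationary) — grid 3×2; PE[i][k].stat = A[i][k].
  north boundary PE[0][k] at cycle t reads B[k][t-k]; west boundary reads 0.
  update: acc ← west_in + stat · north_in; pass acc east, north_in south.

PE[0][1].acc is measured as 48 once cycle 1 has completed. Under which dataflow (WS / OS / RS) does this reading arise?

dataflow = RS

WS (2×2 grid), PE[0][1]:
  [0] (0,1) acc=0 (h:0 v:0)
  [1] (0,1) acc=12 (h:3 v:12)
OS (3×2 grid), PE[0][1]:
  [0] (0,1) acc=0 (h:0 v:0)
  [1] (0,1) acc=12 (h:3 v:4)
RS (3×2 grid), PE[0][1]:
  [0] (0,1) acc=0 (h:0 v:0)
  [1] (0,1) acc=48 (h:48 v:5)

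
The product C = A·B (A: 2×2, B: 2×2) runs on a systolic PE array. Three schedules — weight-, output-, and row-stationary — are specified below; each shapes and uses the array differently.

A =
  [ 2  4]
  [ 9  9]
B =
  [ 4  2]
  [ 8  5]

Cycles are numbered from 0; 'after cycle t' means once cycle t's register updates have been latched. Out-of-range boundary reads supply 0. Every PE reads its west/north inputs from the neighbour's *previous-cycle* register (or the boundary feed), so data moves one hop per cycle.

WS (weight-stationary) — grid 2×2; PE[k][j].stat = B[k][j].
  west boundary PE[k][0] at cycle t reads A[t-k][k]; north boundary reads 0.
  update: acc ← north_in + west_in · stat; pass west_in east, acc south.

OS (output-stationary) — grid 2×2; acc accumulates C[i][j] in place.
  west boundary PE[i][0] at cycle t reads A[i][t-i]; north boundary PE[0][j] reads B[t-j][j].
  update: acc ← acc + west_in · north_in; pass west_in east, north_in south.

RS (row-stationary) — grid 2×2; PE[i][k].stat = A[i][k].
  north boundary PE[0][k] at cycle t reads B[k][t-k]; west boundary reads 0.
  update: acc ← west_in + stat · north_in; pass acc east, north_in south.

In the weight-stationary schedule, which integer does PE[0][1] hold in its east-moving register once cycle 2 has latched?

WS (2×2). Following PE[0][1] plus its west/north inputs:
  cycle 0: PE[0][0] → acc 8, east 2, south 8
  cycle 0: PE[0][1] → acc 0, east 0, south 0
  cycle 1: PE[0][0] → acc 36, east 9, south 36
  cycle 1: PE[0][1] → acc 4, east 2, south 4
  cycle 2: PE[0][0] → acc 0, east 0, south 0
  cycle 2: PE[0][1] → acc 18, east 9, south 18

register = 9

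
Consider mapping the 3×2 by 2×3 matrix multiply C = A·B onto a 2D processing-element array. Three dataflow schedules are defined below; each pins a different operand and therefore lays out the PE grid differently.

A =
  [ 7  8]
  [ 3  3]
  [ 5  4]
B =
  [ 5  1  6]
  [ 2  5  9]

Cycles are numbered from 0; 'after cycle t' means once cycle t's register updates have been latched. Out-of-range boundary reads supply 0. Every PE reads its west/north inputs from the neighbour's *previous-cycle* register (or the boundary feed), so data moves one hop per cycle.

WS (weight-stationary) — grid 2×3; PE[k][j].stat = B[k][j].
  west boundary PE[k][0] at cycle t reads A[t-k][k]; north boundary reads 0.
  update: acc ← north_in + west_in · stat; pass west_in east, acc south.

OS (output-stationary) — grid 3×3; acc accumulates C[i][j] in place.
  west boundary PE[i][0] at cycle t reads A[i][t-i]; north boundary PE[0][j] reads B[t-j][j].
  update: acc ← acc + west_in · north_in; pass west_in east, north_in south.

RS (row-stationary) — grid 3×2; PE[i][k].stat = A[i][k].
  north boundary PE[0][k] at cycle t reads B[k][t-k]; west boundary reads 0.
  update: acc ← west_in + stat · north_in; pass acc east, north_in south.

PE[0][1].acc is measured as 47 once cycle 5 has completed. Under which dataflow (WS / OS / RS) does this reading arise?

dataflow = OS

WS (2×3 grid), PE[0][1]:
  [0] (0,1) acc=0 (h:0 v:0)
  [1] (0,1) acc=7 (h:7 v:7)
  [2] (0,1) acc=3 (h:3 v:3)
  [3] (0,1) acc=5 (h:5 v:5)
  [4] (0,1) acc=0 (h:0 v:0)
  [5] (0,1) acc=0 (h:0 v:0)
OS (3×3 grid), PE[0][1]:
  [0] (0,1) acc=0 (h:0 v:0)
  [1] (0,1) acc=7 (h:7 v:1)
  [2] (0,1) acc=47 (h:8 v:5)
  [3] (0,1) acc=47 (h:0 v:0)
  [4] (0,1) acc=47 (h:0 v:0)
  [5] (0,1) acc=47 (h:0 v:0)
RS (3×2 grid), PE[0][1]:
  [0] (0,1) acc=0 (h:0 v:0)
  [1] (0,1) acc=51 (h:51 v:2)
  [2] (0,1) acc=47 (h:47 v:5)
  [3] (0,1) acc=114 (h:114 v:9)
  [4] (0,1) acc=0 (h:0 v:0)
  [5] (0,1) acc=0 (h:0 v:0)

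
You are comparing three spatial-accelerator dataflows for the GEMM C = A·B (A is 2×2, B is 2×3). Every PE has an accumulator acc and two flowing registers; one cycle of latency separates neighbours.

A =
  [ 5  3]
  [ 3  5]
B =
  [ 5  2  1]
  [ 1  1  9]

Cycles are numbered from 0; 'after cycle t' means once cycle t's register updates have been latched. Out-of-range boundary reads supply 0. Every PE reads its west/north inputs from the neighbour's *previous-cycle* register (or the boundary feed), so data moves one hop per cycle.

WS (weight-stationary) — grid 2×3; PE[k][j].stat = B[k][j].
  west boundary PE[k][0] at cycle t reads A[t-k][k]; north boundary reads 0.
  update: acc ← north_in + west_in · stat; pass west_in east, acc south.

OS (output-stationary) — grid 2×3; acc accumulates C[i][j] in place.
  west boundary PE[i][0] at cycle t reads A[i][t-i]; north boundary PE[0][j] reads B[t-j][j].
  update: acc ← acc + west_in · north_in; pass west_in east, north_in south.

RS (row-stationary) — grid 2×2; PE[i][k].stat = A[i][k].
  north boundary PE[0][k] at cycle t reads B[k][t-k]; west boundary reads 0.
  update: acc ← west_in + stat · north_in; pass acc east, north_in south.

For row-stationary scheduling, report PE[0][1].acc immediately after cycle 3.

PE[0][1].acc = 32

RS (2×2). Following PE[0][1] plus its west/north inputs:
  cycle 0: PE[0][0] → acc 25, east 25, south 5
  cycle 0: PE[0][1] → acc 0, east 0, south 0
  cycle 1: PE[0][0] → acc 10, east 10, south 2
  cycle 1: PE[0][1] → acc 28, east 28, south 1
  cycle 2: PE[0][0] → acc 5, east 5, south 1
  cycle 2: PE[0][1] → acc 13, east 13, south 1
  cycle 3: PE[0][0] → acc 0, east 0, south 0
  cycle 3: PE[0][1] → acc 32, east 32, south 9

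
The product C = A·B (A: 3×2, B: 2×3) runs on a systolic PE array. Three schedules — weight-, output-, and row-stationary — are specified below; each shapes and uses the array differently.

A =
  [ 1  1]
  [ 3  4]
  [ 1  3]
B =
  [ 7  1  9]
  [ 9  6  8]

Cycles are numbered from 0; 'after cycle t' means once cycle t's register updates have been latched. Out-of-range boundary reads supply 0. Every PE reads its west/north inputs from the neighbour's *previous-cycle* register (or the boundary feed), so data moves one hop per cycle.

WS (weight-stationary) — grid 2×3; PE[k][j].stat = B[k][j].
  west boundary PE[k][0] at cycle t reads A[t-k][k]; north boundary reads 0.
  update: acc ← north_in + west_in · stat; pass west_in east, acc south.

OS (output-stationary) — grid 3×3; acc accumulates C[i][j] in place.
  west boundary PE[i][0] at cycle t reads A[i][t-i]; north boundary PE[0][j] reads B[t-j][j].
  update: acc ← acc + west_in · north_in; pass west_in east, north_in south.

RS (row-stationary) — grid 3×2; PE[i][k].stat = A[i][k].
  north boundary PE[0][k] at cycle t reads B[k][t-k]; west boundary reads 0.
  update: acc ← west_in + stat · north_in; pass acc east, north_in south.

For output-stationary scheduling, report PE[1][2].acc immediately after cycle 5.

PE[1][2].acc = 59

OS (3×3). Following PE[1][2] plus its west/north inputs:
  cycle 0: PE[0][2] → acc 0, east 0, south 0
  cycle 0: PE[1][1] → acc 0, east 0, south 0
  cycle 0: PE[1][2] → acc 0, east 0, south 0
  cycle 1: PE[0][2] → acc 0, east 0, south 0
  cycle 1: PE[1][1] → acc 0, east 0, south 0
  cycle 1: PE[1][2] → acc 0, east 0, south 0
  cycle 2: PE[0][2] → acc 9, east 1, south 9
  cycle 2: PE[1][1] → acc 3, east 3, south 1
  cycle 2: PE[1][2] → acc 0, east 0, south 0
  cycle 3: PE[0][2] → acc 17, east 1, south 8
  cycle 3: PE[1][1] → acc 27, east 4, south 6
  cycle 3: PE[1][2] → acc 27, east 3, south 9
  cycle 4: PE[0][2] → acc 17, east 0, south 0
  cycle 4: PE[1][1] → acc 27, east 0, south 0
  cycle 4: PE[1][2] → acc 59, east 4, south 8
  cycle 5: PE[0][2] → acc 17, east 0, south 0
  cycle 5: PE[1][1] → acc 27, east 0, south 0
  cycle 5: PE[1][2] → acc 59, east 0, south 0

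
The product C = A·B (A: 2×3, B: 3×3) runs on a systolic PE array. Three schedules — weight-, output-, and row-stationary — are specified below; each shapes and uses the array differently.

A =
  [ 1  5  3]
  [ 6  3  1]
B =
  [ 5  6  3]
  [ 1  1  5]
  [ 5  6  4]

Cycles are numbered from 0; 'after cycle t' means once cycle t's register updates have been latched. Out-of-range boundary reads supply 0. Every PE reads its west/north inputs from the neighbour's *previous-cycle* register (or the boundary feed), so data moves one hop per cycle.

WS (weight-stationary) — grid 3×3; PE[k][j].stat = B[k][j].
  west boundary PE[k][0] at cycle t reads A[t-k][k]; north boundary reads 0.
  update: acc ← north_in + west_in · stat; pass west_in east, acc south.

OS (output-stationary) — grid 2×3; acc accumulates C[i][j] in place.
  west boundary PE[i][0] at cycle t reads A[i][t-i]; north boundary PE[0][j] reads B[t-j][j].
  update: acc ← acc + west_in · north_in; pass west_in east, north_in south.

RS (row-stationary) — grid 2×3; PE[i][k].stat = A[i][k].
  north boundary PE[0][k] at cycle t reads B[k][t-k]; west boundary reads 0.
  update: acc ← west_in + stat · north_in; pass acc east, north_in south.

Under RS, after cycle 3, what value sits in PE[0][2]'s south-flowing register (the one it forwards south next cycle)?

register = 6

RS on a 2×3 grid — tracing PE[0][2] and its feeders:
  cycle 0: PE[0][1] → acc 0, east 0, south 0
  cycle 0: PE[0][2] → acc 0, east 0, south 0
  cycle 1: PE[0][1] → acc 10, east 10, south 1
  cycle 1: PE[0][2] → acc 0, east 0, south 0
  cycle 2: PE[0][1] → acc 11, east 11, south 1
  cycle 2: PE[0][2] → acc 25, east 25, south 5
  cycle 3: PE[0][1] → acc 28, east 28, south 5
  cycle 3: PE[0][2] → acc 29, east 29, south 6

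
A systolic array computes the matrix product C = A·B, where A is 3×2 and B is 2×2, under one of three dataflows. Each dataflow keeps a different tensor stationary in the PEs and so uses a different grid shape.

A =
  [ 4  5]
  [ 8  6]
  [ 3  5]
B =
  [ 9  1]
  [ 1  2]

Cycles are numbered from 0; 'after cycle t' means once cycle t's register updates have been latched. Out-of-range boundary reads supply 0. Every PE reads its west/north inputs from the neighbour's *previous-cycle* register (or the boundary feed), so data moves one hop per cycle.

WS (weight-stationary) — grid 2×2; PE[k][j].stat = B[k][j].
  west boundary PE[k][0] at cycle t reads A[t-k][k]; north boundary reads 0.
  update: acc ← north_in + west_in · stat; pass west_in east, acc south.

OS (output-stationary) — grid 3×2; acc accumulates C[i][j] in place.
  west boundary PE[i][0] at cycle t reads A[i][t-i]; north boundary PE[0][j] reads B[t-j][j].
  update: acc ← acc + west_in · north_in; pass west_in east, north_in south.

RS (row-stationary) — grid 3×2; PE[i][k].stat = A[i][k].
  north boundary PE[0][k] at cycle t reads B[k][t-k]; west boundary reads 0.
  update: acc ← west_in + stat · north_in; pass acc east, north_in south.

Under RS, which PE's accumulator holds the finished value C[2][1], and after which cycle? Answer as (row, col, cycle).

RS: C[2][1] accumulates in PE[2][1]:
  c0 r2c1: 0 / 0 / 0
  c1 r2c1: 0 / 0 / 0
  c2 r2c1: 0 / 0 / 0
  c3 r2c1: 32 / 32 / 1
  c4 r2c1: 13 / 13 / 2

(row, col, cycle) = (2, 1, 4)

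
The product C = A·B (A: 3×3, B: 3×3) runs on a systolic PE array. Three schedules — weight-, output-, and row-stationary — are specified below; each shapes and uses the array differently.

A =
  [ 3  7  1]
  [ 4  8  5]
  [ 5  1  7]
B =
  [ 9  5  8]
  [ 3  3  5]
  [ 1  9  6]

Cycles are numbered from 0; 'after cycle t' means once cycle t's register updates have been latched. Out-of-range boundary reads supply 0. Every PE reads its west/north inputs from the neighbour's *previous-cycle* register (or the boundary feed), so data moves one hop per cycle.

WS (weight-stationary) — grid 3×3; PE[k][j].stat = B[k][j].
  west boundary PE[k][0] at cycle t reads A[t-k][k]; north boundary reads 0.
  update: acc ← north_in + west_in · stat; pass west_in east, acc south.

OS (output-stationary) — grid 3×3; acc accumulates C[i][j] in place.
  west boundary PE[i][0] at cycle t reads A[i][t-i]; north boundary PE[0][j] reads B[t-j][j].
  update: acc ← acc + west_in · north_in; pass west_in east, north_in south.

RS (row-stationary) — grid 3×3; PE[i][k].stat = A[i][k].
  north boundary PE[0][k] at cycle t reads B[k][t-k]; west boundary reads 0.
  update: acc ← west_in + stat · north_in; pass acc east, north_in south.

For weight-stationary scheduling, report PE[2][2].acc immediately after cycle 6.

PE[2][2].acc = 87

WS 3×3: PE[2][2] cycle-by-cycle (with neighbour feeds):
  t=0 PE[1][2]: acc=0 h=0 v=0
  t=0 PE[2][1]: acc=0 h=0 v=0
  t=0 PE[2][2]: acc=0 h=0 v=0
  t=1 PE[1][2]: acc=0 h=0 v=0
  t=1 PE[2][1]: acc=0 h=0 v=0
  t=1 PE[2][2]: acc=0 h=0 v=0
  t=2 PE[1][2]: acc=0 h=0 v=0
  t=2 PE[2][1]: acc=0 h=0 v=0
  t=2 PE[2][2]: acc=0 h=0 v=0
  t=3 PE[1][2]: acc=59 h=7 v=59
  t=3 PE[2][1]: acc=45 h=1 v=45
  t=3 PE[2][2]: acc=0 h=0 v=0
  t=4 PE[1][2]: acc=72 h=8 v=72
  t=4 PE[2][1]: acc=89 h=5 v=89
  t=4 PE[2][2]: acc=65 h=1 v=65
  t=5 PE[1][2]: acc=45 h=1 v=45
  t=5 PE[2][1]: acc=91 h=7 v=91
  t=5 PE[2][2]: acc=102 h=5 v=102
  t=6 PE[1][2]: acc=0 h=0 v=0
  t=6 PE[2][1]: acc=0 h=0 v=0
  t=6 PE[2][2]: acc=87 h=7 v=87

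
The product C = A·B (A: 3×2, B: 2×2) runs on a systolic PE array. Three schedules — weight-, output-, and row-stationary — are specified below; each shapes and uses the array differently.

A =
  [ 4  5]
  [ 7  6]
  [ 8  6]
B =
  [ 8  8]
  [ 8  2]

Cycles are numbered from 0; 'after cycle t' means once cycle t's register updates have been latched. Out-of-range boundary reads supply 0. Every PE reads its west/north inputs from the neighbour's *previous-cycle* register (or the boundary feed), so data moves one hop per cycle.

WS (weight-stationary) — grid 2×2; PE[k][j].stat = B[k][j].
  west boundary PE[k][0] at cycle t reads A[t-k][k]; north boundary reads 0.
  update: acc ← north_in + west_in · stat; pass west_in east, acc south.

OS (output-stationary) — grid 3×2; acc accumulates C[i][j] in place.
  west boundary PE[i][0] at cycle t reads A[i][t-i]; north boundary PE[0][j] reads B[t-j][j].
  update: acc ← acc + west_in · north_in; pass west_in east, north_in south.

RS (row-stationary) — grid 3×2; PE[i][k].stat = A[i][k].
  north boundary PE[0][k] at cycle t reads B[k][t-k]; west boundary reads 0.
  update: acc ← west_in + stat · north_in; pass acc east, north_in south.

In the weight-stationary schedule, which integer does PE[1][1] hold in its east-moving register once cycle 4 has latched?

WS 2×2: PE[1][1] cycle-by-cycle (with neighbour feeds):
  @0  [0,1]  acc 0  |  →0  ↓0
  @0  [1,0]  acc 0  |  →0  ↓0
  @0  [1,1]  acc 0  |  →0  ↓0
  @1  [0,1]  acc 32  |  →4  ↓32
  @1  [1,0]  acc 72  |  →5  ↓72
  @1  [1,1]  acc 0  |  →0  ↓0
  @2  [0,1]  acc 56  |  →7  ↓56
  @2  [1,0]  acc 104  |  →6  ↓104
  @2  [1,1]  acc 42  |  →5  ↓42
  @3  [0,1]  acc 64  |  →8  ↓64
  @3  [1,0]  acc 112  |  →6  ↓112
  @3  [1,1]  acc 68  |  →6  ↓68
  @4  [0,1]  acc 0  |  →0  ↓0
  @4  [1,0]  acc 0  |  →0  ↓0
  @4  [1,1]  acc 76  |  →6  ↓76

register = 6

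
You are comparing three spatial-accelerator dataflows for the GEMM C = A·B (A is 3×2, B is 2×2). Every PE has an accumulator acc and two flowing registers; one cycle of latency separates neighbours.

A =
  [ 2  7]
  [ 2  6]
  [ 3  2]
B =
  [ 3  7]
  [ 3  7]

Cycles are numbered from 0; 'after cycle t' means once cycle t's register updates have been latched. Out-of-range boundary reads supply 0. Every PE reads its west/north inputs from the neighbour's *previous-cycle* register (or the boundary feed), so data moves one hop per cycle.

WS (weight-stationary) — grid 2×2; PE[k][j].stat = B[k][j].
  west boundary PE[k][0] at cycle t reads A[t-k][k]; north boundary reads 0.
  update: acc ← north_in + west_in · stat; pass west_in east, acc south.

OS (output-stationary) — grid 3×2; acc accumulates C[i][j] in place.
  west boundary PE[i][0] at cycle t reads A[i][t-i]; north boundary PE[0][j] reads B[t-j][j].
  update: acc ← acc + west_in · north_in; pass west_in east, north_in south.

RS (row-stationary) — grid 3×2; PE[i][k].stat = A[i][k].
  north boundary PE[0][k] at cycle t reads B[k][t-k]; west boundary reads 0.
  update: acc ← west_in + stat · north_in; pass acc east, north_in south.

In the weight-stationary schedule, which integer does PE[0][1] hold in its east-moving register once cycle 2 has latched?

register = 2

WS on a 2×2 grid — tracing PE[0][1] and its feeders:
  0: (0,0).acc=6  regs=<2,6>
  0: (0,1).acc=0  regs=<0,0>
  1: (0,0).acc=6  regs=<2,6>
  1: (0,1).acc=14  regs=<2,14>
  2: (0,0).acc=9  regs=<3,9>
  2: (0,1).acc=14  regs=<2,14>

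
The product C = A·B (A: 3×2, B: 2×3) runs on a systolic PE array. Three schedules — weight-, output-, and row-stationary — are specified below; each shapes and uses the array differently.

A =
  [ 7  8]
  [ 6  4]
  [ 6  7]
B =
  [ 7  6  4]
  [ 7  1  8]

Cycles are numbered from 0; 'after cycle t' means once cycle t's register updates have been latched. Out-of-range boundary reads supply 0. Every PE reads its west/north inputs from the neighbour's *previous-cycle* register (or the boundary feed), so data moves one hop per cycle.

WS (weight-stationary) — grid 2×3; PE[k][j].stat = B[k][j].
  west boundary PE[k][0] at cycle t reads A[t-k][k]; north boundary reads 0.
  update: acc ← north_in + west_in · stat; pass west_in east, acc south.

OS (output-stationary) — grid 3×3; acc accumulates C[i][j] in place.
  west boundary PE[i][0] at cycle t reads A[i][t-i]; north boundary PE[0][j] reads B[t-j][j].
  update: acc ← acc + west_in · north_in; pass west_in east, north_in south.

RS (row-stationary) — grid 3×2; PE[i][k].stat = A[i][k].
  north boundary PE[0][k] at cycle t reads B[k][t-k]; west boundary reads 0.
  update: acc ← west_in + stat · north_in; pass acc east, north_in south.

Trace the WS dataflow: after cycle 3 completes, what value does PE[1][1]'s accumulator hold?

PE[1][1].acc = 40

Tracing WS — 2×3 array, target PE[1][1]:
  @0  [0,1]  acc 0  |  →0  ↓0
  @0  [1,0]  acc 0  |  →0  ↓0
  @0  [1,1]  acc 0  |  →0  ↓0
  @1  [0,1]  acc 42  |  →7  ↓42
  @1  [1,0]  acc 105  |  →8  ↓105
  @1  [1,1]  acc 0  |  →0  ↓0
  @2  [0,1]  acc 36  |  →6  ↓36
  @2  [1,0]  acc 70  |  →4  ↓70
  @2  [1,1]  acc 50  |  →8  ↓50
  @3  [0,1]  acc 36  |  →6  ↓36
  @3  [1,0]  acc 91  |  →7  ↓91
  @3  [1,1]  acc 40  |  →4  ↓40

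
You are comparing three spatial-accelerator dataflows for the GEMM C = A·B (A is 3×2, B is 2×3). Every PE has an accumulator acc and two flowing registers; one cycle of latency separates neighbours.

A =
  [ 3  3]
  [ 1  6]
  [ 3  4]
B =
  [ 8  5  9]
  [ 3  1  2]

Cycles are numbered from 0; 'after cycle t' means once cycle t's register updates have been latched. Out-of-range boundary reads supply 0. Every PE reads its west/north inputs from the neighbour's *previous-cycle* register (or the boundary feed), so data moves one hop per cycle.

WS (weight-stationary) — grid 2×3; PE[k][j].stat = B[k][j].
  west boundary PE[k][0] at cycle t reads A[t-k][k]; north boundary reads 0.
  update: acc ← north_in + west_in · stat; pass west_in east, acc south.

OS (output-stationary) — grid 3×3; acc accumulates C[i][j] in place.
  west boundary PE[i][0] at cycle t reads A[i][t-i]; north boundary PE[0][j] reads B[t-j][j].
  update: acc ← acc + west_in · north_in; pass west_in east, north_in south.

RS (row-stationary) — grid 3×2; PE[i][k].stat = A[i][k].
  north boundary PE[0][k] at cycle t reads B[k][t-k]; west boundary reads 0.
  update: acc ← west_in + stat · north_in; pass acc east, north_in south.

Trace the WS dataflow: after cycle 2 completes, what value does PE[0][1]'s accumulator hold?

PE[0][1].acc = 5

WS (2×3). Following PE[0][1] plus its west/north inputs:
  step 0 · PE0,0: acc=24; fwd→3 fwd↓24
  step 0 · PE0,1: acc=0; fwd→0 fwd↓0
  step 1 · PE0,0: acc=8; fwd→1 fwd↓8
  step 1 · PE0,1: acc=15; fwd→3 fwd↓15
  step 2 · PE0,0: acc=24; fwd→3 fwd↓24
  step 2 · PE0,1: acc=5; fwd→1 fwd↓5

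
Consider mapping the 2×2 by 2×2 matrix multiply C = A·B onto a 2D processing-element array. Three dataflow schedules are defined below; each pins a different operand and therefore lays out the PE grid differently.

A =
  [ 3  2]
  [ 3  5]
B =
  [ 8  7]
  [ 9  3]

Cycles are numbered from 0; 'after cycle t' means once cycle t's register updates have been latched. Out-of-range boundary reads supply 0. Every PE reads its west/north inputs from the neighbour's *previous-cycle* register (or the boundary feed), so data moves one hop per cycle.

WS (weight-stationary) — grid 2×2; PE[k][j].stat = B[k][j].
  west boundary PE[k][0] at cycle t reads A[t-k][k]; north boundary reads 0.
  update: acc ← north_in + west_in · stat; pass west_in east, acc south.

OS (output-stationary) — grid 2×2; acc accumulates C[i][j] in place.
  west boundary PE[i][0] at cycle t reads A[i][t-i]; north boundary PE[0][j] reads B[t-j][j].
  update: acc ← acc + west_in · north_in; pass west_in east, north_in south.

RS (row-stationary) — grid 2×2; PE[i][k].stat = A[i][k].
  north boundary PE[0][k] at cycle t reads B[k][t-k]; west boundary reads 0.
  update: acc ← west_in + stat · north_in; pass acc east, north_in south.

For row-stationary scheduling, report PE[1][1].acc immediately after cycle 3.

PE[1][1].acc = 36

RS (2×2). Following PE[1][1] plus its west/north inputs:
  @0  [0,1]  acc 0  |  →0  ↓0
  @0  [1,0]  acc 0  |  →0  ↓0
  @0  [1,1]  acc 0  |  →0  ↓0
  @1  [0,1]  acc 42  |  →42  ↓9
  @1  [1,0]  acc 24  |  →24  ↓8
  @1  [1,1]  acc 0  |  →0  ↓0
  @2  [0,1]  acc 27  |  →27  ↓3
  @2  [1,0]  acc 21  |  →21  ↓7
  @2  [1,1]  acc 69  |  →69  ↓9
  @3  [0,1]  acc 0  |  →0  ↓0
  @3  [1,0]  acc 0  |  →0  ↓0
  @3  [1,1]  acc 36  |  →36  ↓3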